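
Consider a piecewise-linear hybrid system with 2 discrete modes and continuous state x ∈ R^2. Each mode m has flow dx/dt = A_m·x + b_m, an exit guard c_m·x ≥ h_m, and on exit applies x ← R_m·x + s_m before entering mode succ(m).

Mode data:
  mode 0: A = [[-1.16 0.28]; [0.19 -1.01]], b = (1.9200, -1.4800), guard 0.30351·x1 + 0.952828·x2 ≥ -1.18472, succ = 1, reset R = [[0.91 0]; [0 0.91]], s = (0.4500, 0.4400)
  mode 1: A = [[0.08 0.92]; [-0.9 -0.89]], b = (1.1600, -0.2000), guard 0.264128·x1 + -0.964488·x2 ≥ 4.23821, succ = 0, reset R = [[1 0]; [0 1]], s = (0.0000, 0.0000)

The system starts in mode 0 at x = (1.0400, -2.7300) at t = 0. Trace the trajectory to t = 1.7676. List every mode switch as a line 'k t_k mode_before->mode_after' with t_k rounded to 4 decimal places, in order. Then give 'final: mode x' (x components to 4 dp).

Mode 0: guard c·x = -1.1847 hit at Δt = 1.4056 (t = 1.4056), x⁻ = (1.1636, -1.6140) → reset → x⁺ = (1.5089, -1.0288), jump to mode 1
Mode 1: flow for 0.3620 to horizon, guard not reached → x = (1.5947, -1.2418)

1 1.4056 0->1
final: 1 1.5947 -1.2418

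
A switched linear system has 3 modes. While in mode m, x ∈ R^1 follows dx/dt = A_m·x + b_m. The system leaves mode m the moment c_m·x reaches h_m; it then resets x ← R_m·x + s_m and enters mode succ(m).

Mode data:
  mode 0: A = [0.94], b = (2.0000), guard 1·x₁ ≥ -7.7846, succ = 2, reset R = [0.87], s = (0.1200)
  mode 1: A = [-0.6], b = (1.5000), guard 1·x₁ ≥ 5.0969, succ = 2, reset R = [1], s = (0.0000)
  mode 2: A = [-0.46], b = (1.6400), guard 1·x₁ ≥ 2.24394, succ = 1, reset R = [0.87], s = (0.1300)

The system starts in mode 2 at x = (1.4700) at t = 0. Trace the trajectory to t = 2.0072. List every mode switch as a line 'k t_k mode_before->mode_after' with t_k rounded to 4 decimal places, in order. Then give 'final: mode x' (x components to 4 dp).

Mode 2: guard c·x = 2.2439 hit at Δt = 1.0023 (t = 1.0023), x⁻ = (2.2439) → reset → x⁺ = (2.0822), jump to mode 1
Mode 1: flow for 1.0049 to horizon, guard not reached → x = (2.2714)

1 1.0023 2->1
final: 1 2.2714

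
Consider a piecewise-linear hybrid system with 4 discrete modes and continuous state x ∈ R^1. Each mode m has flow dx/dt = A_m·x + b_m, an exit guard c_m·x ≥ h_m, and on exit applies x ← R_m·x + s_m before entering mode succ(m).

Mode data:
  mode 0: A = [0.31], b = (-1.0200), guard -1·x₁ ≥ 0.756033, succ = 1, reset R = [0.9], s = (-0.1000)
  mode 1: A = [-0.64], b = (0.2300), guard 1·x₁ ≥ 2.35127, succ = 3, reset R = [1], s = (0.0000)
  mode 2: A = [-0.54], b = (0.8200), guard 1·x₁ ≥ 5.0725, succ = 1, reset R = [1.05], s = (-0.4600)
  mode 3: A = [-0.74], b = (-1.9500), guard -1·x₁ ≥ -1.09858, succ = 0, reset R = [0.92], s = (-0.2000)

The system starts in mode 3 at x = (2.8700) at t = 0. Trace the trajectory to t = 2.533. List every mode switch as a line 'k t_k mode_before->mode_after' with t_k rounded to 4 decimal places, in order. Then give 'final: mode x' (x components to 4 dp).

1 0.5247 3->0
2 2.1044 0->1
final: 1 -0.5070

Mode 3: guard c·x = -1.0986 hit at Δt = 0.5247 (t = 0.5247), x⁻ = (1.0986) → reset → x⁺ = (0.8107), jump to mode 0
Mode 0: guard c·x = 0.7560 hit at Δt = 1.5797 (t = 2.1044), x⁻ = (-0.7560) → reset → x⁺ = (-0.7804), jump to mode 1
Mode 1: flow for 0.4286 to horizon, guard not reached → x = (-0.5070)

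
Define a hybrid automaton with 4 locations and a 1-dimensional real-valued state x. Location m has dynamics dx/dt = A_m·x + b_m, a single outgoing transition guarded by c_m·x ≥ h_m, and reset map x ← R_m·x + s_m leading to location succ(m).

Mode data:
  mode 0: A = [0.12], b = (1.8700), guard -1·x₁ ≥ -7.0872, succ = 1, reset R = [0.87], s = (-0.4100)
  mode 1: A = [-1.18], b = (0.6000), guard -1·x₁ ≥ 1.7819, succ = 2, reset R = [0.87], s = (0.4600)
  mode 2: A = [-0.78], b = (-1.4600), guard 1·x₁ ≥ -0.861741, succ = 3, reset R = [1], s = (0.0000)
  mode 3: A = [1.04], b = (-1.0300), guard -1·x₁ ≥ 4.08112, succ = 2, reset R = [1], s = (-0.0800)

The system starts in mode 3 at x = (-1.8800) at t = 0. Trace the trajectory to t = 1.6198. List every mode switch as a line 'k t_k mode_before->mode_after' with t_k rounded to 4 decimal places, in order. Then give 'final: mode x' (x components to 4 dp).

1 0.5473 3->2
final: 2 -2.8635

Mode 3: guard c·x = 4.0811 hit at Δt = 0.5473 (t = 0.5473), x⁻ = (-4.0811) → reset → x⁺ = (-4.1611), jump to mode 2
Mode 2: flow for 1.0725 to horizon, guard not reached → x = (-2.8635)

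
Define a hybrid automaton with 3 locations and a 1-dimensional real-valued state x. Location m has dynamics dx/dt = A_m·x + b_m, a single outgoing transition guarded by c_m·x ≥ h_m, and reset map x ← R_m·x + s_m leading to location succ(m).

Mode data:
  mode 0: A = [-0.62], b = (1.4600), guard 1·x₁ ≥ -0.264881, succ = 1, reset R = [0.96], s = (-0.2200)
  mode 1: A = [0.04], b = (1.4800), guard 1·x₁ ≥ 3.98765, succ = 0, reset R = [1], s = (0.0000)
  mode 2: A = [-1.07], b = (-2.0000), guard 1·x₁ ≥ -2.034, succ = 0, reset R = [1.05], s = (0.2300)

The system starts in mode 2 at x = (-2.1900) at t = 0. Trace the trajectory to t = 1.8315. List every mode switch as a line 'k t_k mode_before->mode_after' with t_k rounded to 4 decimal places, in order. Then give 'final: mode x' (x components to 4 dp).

1 0.6224 2->0
2 1.4068 0->1
final: 1 0.1515

Mode 2: guard c·x = -2.0340 hit at Δt = 0.6224 (t = 0.6224), x⁻ = (-2.0340) → reset → x⁺ = (-1.9057), jump to mode 0
Mode 0: guard c·x = -0.2649 hit at Δt = 0.7844 (t = 1.4068), x⁻ = (-0.2649) → reset → x⁺ = (-0.4743), jump to mode 1
Mode 1: flow for 0.4247 to horizon, guard not reached → x = (0.1515)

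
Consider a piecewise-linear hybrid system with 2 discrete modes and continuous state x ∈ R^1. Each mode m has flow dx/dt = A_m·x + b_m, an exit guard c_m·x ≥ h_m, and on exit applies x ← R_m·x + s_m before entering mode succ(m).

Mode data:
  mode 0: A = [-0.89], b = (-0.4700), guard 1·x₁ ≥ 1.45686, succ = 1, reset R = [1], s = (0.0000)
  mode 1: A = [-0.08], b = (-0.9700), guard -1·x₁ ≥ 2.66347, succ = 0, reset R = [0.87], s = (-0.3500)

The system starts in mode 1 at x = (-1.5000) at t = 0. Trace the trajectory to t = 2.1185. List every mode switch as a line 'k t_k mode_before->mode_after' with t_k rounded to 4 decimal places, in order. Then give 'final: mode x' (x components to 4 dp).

1 1.4497 1->0
final: 0 -1.7077

Mode 1: guard c·x = 2.6635 hit at Δt = 1.4497 (t = 1.4497), x⁻ = (-2.6635) → reset → x⁺ = (-2.6672), jump to mode 0
Mode 0: flow for 0.6688 to horizon, guard not reached → x = (-1.7077)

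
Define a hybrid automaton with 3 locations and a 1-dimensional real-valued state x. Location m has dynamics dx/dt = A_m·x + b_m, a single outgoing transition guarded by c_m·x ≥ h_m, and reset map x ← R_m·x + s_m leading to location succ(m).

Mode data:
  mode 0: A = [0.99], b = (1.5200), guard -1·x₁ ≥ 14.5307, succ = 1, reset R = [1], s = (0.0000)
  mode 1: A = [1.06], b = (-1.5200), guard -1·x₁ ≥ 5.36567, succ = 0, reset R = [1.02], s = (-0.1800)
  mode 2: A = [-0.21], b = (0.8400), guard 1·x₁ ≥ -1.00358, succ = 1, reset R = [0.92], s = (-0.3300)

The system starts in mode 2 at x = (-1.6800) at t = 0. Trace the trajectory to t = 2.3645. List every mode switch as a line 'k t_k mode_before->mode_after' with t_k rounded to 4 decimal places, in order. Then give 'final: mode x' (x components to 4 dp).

Mode 2: guard c·x = -1.0036 hit at Δt = 0.6038 (t = 0.6038), x⁻ = (-1.0036) → reset → x⁺ = (-1.2533), jump to mode 1
Mode 1: guard c·x = 5.3657 hit at Δt = 0.8758 (t = 1.4796), x⁻ = (-5.3657) → reset → x⁺ = (-5.6530), jump to mode 0
Mode 0: flow for 0.8849 to horizon, guard not reached → x = (-11.4234)

1 0.6038 2->1
2 1.4796 1->0
final: 0 -11.4234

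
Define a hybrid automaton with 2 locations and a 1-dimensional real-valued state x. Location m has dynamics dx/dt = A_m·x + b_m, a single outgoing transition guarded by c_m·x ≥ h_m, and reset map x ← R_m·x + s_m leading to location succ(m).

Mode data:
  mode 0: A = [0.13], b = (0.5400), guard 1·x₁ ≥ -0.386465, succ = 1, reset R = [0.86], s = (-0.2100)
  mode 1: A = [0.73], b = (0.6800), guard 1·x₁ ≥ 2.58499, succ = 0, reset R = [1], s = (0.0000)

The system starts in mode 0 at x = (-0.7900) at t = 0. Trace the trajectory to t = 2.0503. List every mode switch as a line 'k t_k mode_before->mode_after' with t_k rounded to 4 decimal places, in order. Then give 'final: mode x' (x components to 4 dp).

1 0.8715 0->1
final: 1 -0.0114

Mode 0: guard c·x = -0.3865 hit at Δt = 0.8715 (t = 0.8715), x⁻ = (-0.3865) → reset → x⁺ = (-0.5424), jump to mode 1
Mode 1: flow for 1.1788 to horizon, guard not reached → x = (-0.0114)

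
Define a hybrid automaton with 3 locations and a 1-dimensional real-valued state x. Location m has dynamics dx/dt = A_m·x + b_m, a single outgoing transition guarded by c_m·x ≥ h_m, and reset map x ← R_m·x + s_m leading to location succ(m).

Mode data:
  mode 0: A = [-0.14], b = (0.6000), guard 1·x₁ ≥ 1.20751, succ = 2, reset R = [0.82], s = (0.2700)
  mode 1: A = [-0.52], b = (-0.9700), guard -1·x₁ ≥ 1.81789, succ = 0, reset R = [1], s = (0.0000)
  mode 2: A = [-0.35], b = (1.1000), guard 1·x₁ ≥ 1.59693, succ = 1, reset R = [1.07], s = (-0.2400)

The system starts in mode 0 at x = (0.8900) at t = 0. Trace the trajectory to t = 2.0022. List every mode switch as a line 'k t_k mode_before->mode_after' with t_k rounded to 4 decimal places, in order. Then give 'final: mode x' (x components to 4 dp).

1 0.7012 0->2
2 1.2643 2->1
final: 1 0.4062

Mode 0: guard c·x = 1.2075 hit at Δt = 0.7012 (t = 0.7012), x⁻ = (1.2075) → reset → x⁺ = (1.2602), jump to mode 2
Mode 2: guard c·x = 1.5969 hit at Δt = 0.5631 (t = 1.2643), x⁻ = (1.5969) → reset → x⁺ = (1.4687), jump to mode 1
Mode 1: flow for 0.7379 to horizon, guard not reached → x = (0.4062)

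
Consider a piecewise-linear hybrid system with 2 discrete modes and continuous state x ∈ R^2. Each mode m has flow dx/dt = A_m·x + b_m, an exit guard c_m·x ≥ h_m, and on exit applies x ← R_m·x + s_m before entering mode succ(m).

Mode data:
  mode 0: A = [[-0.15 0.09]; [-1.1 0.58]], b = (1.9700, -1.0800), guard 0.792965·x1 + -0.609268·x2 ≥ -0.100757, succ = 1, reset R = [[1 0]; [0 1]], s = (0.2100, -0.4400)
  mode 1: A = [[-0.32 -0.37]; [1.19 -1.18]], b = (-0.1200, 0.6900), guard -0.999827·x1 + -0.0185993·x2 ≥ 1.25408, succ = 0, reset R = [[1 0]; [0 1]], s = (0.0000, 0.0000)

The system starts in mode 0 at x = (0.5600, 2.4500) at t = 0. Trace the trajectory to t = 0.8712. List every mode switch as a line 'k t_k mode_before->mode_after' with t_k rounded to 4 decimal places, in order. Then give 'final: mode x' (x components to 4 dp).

Mode 0: guard c·x = -0.1008 hit at Δt = 0.4448 (t = 0.4448), x⁻ = (1.4606, 2.0664) → reset → x⁺ = (1.6706, 1.6264), jump to mode 1
Mode 1: flow for 0.4264 to horizon, guard not reached → x = (1.1551, 1.7677)

1 0.4448 0->1
final: 1 1.1551 1.7677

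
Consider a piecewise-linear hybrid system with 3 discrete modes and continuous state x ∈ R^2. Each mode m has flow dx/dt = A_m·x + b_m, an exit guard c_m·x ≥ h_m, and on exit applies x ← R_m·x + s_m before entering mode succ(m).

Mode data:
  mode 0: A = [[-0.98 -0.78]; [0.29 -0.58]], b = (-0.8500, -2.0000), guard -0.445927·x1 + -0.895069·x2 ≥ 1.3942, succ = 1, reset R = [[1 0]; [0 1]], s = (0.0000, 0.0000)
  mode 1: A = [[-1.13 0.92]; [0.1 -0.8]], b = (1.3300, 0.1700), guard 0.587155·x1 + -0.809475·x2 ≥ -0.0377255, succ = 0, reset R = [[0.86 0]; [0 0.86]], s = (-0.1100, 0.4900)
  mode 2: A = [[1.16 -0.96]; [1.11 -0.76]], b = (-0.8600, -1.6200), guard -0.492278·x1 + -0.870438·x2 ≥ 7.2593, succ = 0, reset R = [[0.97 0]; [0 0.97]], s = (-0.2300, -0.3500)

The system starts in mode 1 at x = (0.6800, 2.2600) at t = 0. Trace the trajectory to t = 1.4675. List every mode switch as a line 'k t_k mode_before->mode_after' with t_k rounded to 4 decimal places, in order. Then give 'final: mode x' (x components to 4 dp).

1 0.8218 1->0
final: 0 0.0627 0.1546

Mode 1: guard c·x = -0.0377 hit at Δt = 0.8218 (t = 0.8218), x⁻ = (1.8114, 1.3605) → reset → x⁺ = (1.4478, 1.6600), jump to mode 0
Mode 0: flow for 0.6457 to horizon, guard not reached → x = (0.0627, 0.1546)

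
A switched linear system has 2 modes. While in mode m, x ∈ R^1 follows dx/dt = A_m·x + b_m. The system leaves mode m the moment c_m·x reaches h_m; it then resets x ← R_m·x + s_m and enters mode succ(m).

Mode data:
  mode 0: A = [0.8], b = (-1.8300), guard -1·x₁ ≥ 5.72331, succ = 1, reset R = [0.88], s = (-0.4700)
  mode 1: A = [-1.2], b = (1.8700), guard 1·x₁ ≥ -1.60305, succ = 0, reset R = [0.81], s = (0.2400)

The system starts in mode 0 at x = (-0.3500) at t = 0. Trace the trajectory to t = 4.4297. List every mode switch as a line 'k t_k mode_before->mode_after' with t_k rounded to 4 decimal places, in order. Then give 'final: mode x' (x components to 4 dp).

Mode 0: guard c·x = 5.7233 hit at Δt = 1.3887 (t = 1.3887), x⁻ = (-5.7233) → reset → x⁺ = (-5.5065), jump to mode 1
Mode 1: guard c·x = -1.6031 hit at Δt = 0.6701 (t = 2.0588), x⁻ = (-1.6031) → reset → x⁺ = (-1.0585), jump to mode 0
Mode 0: guard c·x = 5.7233 hit at Δt = 1.0913 (t = 3.1501), x⁻ = (-5.7233) → reset → x⁺ = (-5.5065), jump to mode 1
Mode 1: guard c·x = -1.6031 hit at Δt = 0.6701 (t = 3.8202), x⁻ = (-1.6031) → reset → x⁺ = (-1.0585), jump to mode 0
Mode 0: flow for 0.6095 to horizon, guard not reached → x = (-3.1611)

1 1.3887 0->1
2 2.0588 1->0
3 3.1501 0->1
4 3.8202 1->0
final: 0 -3.1611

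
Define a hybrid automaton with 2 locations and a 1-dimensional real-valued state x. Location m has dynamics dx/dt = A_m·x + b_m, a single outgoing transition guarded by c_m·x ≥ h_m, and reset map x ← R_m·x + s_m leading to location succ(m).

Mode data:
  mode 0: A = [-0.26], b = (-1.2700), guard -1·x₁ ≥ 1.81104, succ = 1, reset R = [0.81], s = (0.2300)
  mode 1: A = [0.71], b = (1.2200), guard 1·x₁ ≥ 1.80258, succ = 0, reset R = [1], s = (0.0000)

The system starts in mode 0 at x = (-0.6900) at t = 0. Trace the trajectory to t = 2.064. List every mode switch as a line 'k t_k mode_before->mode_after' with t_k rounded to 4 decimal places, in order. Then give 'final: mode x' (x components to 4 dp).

1 1.1960 0->1
final: 1 -0.8268

Mode 0: guard c·x = 1.8110 hit at Δt = 1.1960 (t = 1.1960), x⁻ = (-1.8110) → reset → x⁺ = (-1.2369), jump to mode 1
Mode 1: flow for 0.8680 to horizon, guard not reached → x = (-0.8268)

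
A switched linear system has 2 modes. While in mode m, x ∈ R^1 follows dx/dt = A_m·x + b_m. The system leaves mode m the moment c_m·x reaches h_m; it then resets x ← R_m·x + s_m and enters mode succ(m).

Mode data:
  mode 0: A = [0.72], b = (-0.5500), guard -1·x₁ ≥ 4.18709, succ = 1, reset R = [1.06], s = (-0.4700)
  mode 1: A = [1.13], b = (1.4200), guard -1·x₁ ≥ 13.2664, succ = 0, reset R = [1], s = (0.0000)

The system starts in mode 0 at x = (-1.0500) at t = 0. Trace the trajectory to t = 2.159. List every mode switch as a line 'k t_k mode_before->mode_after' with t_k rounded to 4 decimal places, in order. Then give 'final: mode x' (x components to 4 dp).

Mode 0: guard c·x = 4.1871 hit at Δt = 1.3946 (t = 1.3946), x⁻ = (-4.1871) → reset → x⁺ = (-4.9083), jump to mode 1
Mode 1: flow for 0.7644 to horizon, guard not reached → x = (-9.9187)

1 1.3946 0->1
final: 1 -9.9187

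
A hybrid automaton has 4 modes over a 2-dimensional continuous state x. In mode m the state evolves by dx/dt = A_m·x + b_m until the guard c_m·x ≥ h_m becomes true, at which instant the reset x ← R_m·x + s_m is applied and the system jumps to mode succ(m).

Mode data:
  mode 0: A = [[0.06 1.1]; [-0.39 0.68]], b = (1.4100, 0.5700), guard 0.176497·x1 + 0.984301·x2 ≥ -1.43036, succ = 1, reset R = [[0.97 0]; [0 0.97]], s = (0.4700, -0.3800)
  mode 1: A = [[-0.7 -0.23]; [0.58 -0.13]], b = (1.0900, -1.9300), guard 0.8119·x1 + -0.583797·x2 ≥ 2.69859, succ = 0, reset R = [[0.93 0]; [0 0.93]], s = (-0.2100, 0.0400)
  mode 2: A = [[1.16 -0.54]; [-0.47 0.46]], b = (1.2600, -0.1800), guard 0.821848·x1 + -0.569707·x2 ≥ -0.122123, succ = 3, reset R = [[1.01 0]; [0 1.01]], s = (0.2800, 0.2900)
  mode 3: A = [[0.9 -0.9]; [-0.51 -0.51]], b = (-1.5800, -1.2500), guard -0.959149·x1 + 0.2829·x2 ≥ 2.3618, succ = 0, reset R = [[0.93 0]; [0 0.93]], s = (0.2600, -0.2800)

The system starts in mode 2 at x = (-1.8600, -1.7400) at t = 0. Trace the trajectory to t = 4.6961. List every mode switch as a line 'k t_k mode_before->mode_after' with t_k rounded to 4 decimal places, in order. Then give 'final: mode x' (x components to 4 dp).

1 1.4198 2->3
2 2.2329 3->0
3 2.9771 0->1
4 4.2336 1->0
final: 0 -0.9189 -4.3224

Mode 2: guard c·x = -0.1221 hit at Δt = 1.4198 (t = 1.4198), x⁻ = (-1.5552, -2.0291) → reset → x⁺ = (-1.2907, -1.7594), jump to mode 3
Mode 3: guard c·x = 2.3618 hit at Δt = 0.8131 (t = 2.2329), x⁻ = (-2.8500, -1.3142) → reset → x⁺ = (-2.3905, -1.5022), jump to mode 0
Mode 0: guard c·x = -1.4304 hit at Δt = 0.7442 (t = 2.9771), x⁻ = (-2.4975, -1.0053) → reset → x⁺ = (-1.9526, -1.3552), jump to mode 1
Mode 1: guard c·x = 2.6986 hit at Δt = 1.2565 (t = 4.2336), x⁻ = (0.6559, -3.7103) → reset → x⁺ = (0.4000, -3.4106), jump to mode 0
Mode 0: flow for 0.4625 to horizon, guard not reached → x = (-0.9189, -4.3224)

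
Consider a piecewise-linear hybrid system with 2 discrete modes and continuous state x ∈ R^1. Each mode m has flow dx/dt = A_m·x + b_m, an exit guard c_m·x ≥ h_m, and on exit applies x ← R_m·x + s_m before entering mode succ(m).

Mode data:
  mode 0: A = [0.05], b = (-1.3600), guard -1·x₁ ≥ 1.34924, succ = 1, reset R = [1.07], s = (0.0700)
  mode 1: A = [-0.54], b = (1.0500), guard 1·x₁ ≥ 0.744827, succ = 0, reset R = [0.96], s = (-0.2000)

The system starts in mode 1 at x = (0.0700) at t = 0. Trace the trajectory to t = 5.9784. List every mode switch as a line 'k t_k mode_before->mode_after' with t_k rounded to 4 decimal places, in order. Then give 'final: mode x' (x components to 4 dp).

Mode 1: guard c·x = 0.7448 hit at Δt = 0.8265 (t = 0.8265), x⁻ = (0.7448) → reset → x⁺ = (0.5150), jump to mode 0
Mode 0: guard c·x = 1.3492 hit at Δt = 1.3506 (t = 2.1771), x⁻ = (-1.3492) → reset → x⁺ = (-1.3737), jump to mode 1
Mode 1: guard c·x = 0.7448 hit at Δt = 1.8841 (t = 4.0612), x⁻ = (0.7448) → reset → x⁺ = (0.5150), jump to mode 0
Mode 0: guard c·x = 1.3492 hit at Δt = 1.3506 (t = 5.4118), x⁻ = (-1.3492) → reset → x⁺ = (-1.3737), jump to mode 1
Mode 1: flow for 0.5666 to horizon, guard not reached → x = (-0.4990)

1 0.8265 1->0
2 2.1771 0->1
3 4.0612 1->0
4 5.4118 0->1
final: 1 -0.4990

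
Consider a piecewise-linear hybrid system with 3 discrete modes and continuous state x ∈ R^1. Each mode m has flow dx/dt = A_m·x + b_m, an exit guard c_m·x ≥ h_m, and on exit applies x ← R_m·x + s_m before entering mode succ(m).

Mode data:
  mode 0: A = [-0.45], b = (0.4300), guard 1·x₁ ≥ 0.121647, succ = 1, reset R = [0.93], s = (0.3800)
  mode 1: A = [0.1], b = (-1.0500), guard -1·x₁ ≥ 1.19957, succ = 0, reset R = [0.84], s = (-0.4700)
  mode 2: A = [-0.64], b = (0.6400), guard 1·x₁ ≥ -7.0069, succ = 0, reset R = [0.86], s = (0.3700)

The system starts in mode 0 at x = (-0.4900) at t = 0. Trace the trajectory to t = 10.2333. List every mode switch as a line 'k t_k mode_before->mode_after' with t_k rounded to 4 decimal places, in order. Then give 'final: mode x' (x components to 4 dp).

1 1.2225 0->1
2 2.7853 1->0
3 5.1649 0->1
4 6.7277 1->0
5 9.1074 0->1
final: 1 -0.6994

Mode 0: guard c·x = 0.1216 hit at Δt = 1.2225 (t = 1.2225), x⁻ = (0.1216) → reset → x⁺ = (0.4931), jump to mode 1
Mode 1: guard c·x = 1.1996 hit at Δt = 1.5628 (t = 2.7853), x⁻ = (-1.1996) → reset → x⁺ = (-1.4776), jump to mode 0
Mode 0: guard c·x = 0.1216 hit at Δt = 2.3796 (t = 5.1649), x⁻ = (0.1216) → reset → x⁺ = (0.4931), jump to mode 1
Mode 1: guard c·x = 1.1996 hit at Δt = 1.5628 (t = 6.7277), x⁻ = (-1.1996) → reset → x⁺ = (-1.4776), jump to mode 0
Mode 0: guard c·x = 0.1216 hit at Δt = 2.3796 (t = 9.1074), x⁻ = (0.1216) → reset → x⁺ = (0.4931), jump to mode 1
Mode 1: flow for 1.1259 to horizon, guard not reached → x = (-0.6994)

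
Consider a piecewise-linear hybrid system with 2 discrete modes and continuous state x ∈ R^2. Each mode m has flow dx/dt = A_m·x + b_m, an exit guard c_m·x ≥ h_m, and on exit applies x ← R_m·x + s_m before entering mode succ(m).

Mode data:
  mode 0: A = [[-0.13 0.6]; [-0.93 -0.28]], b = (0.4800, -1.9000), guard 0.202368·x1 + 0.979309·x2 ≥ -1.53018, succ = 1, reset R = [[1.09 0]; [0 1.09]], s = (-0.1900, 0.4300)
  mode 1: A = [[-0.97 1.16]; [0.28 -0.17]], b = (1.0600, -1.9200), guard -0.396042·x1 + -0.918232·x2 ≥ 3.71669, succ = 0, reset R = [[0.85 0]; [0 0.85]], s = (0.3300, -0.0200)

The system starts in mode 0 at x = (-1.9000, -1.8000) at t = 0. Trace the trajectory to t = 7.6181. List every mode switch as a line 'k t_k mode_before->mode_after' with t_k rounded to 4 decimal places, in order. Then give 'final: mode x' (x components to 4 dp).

1 1.5788 0->1
2 2.7346 1->0
3 5.2858 0->1
4 6.4234 1->0
final: 0 -2.2800 -2.0815

Mode 0: guard c·x = -1.5302 hit at Δt = 1.5788 (t = 1.5788), x⁻ = (-2.1053, -1.1275) → reset → x⁺ = (-2.4847, -0.7989), jump to mode 1
Mode 1: guard c·x = 3.7167 hit at Δt = 1.1558 (t = 2.7346), x⁻ = (-1.9128, -3.2226) → reset → x⁺ = (-1.2959, -2.7592), jump to mode 0
Mode 0: guard c·x = -1.5302 hit at Δt = 2.5512 (t = 5.2858), x⁻ = (-2.4665, -1.0528) → reset → x⁺ = (-2.8785, -0.7176), jump to mode 1
Mode 1: guard c·x = 3.7167 hit at Δt = 1.1376 (t = 6.4234), x⁻ = (-2.0060, -3.1825) → reset → x⁺ = (-1.3751, -2.7251), jump to mode 0
Mode 0: flow for 1.1947 to horizon, guard not reached → x = (-2.2800, -2.0815)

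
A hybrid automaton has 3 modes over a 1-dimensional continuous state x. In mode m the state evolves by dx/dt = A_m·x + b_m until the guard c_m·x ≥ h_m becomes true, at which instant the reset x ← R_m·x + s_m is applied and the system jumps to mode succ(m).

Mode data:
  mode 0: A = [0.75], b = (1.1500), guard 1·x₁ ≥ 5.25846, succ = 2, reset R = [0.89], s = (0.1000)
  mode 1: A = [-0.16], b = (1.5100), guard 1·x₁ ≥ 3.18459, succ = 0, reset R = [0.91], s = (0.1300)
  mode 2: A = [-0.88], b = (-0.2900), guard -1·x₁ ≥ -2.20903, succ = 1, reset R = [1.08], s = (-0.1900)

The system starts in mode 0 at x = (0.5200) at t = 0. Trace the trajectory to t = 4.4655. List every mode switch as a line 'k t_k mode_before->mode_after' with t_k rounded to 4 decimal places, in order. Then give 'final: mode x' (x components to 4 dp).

Mode 0: guard c·x = 5.2585 hit at Δt = 1.5950 (t = 1.5950), x⁻ = (5.2585) → reset → x⁺ = (4.7800), jump to mode 2
Mode 2: guard c·x = -2.2090 hit at Δt = 0.7949 (t = 2.3899), x⁻ = (2.2090) → reset → x⁺ = (2.1958), jump to mode 1
Mode 1: guard c·x = 3.1846 hit at Δt = 0.9176 (t = 3.3075), x⁻ = (3.1846) → reset → x⁺ = (3.0280), jump to mode 0
Mode 0: guard c·x = 5.2585 hit at Δt = 0.5308 (t = 3.8383), x⁻ = (5.2585) → reset → x⁺ = (4.7800), jump to mode 2
Mode 2: flow for 0.6272 to horizon, guard not reached → x = (2.6127)

1 1.5950 0->2
2 2.3899 2->1
3 3.3075 1->0
4 3.8383 0->2
final: 2 2.6127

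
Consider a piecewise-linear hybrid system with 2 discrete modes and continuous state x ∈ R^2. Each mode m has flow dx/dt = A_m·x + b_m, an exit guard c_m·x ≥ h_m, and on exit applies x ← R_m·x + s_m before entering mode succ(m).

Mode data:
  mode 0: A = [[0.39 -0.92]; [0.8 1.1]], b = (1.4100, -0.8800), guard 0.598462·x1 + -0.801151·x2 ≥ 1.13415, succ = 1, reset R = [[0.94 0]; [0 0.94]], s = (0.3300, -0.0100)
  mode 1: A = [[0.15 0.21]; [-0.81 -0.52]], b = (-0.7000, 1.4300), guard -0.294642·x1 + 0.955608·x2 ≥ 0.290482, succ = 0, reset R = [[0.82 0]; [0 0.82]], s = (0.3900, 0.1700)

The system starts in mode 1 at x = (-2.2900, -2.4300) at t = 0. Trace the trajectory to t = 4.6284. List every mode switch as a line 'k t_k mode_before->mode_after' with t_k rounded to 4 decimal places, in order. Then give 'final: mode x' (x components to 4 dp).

Mode 1: guard c·x = 0.2905 hit at Δt = 0.4274 (t = 0.4274), x⁻ = (-2.8898, -0.5870) → reset → x⁺ = (-1.9796, -0.3114), jump to mode 0
Mode 0: guard c·x = 1.1341 hit at Δt = 0.5349 (t = 0.9623), x⁻ = (-0.9755, -2.1444) → reset → x⁺ = (-0.5870, -2.0257), jump to mode 1
Mode 1: guard c·x = 0.2905 hit at Δt = 0.6955 (t = 1.6578), x⁻ = (-1.3277, -0.1054) → reset → x⁺ = (-0.6987, 0.0836), jump to mode 0
Mode 0: guard c·x = 1.1341 hit at Δt = 0.7210 (t = 2.3787), x⁻ = (0.5681, -0.9913) → reset → x⁺ = (0.8640, -0.9418), jump to mode 1
Mode 1: guard c·x = 0.2905 hit at Δt = 1.0745 (t = 3.4532), x⁻ = (0.1228, 0.3418) → reset → x⁺ = (0.4907, 0.4503), jump to mode 0
Mode 0: flow for 1.1752 to horizon, guard not reached → x = (1.8551, 1.5749)

1 0.4274 1->0
2 0.9623 0->1
3 1.6578 1->0
4 2.3787 0->1
5 3.4532 1->0
final: 0 1.8551 1.5749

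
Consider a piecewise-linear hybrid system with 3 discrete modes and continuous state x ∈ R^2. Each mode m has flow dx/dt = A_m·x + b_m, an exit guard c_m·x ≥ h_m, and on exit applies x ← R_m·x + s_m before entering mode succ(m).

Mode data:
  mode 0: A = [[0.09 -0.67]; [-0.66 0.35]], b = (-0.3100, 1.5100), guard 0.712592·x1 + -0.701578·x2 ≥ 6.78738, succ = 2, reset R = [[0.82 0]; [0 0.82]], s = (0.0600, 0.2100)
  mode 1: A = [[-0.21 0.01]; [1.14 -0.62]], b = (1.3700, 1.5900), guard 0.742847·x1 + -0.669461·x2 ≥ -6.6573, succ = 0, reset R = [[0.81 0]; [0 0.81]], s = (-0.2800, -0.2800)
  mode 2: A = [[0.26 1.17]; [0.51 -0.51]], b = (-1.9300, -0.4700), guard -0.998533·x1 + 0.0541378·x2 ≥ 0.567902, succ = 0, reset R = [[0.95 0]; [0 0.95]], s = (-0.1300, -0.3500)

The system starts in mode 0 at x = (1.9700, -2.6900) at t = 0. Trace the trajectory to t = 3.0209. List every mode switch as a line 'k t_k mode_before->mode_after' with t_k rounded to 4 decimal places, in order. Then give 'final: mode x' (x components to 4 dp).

1 1.1856 0->2
2 2.1831 2->0
final: 0 -0.0203 -1.4137

Mode 0: guard c·x = 6.7874 hit at Δt = 1.1856 (t = 1.1856), x⁻ = (4.7414, -4.8586) → reset → x⁺ = (3.9480, -3.7740), jump to mode 2
Mode 2: guard c·x = 0.5679 hit at Δt = 0.9975 (t = 2.1831), x⁻ = (-0.6819, -2.0871) → reset → x⁺ = (-0.7778, -2.3327), jump to mode 0
Mode 0: flow for 0.8378 to horizon, guard not reached → x = (-0.0203, -1.4137)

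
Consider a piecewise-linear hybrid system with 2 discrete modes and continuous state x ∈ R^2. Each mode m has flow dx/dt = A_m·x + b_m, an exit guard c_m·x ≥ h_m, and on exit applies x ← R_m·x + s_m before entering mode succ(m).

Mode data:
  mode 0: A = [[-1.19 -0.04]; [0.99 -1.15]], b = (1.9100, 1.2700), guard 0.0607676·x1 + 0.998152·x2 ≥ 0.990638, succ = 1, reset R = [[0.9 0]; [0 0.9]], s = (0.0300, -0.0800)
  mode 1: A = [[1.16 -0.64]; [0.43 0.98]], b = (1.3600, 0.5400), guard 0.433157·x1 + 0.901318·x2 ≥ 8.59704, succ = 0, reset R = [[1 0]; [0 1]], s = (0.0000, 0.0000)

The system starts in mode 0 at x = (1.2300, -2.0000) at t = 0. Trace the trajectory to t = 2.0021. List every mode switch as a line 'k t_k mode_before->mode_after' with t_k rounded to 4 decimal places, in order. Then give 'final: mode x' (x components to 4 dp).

Mode 0: guard c·x = 0.9906 hit at Δt = 0.9681 (t = 0.9681), x⁻ = (1.4875, 0.9019) → reset → x⁺ = (1.3687, 0.7317), jump to mode 1
Mode 1: flow for 1.0340 to horizon, guard not reached → x = (4.6996, 5.0234)

1 0.9681 0->1
final: 1 4.6996 5.0234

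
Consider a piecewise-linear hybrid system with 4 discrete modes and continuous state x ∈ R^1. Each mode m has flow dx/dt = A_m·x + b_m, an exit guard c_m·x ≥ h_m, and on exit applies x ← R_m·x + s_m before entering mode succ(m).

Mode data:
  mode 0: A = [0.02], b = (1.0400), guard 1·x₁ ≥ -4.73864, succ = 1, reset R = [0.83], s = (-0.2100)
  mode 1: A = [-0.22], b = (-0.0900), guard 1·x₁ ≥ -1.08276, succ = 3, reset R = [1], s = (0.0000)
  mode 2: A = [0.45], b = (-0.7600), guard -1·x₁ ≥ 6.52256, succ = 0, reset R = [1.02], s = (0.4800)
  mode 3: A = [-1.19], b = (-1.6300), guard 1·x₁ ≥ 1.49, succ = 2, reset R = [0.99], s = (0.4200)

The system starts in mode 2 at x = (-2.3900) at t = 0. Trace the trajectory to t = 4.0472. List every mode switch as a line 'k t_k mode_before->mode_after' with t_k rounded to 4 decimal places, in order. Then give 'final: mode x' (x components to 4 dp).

1 1.5549 2->0
2 3.0959 0->1
final: 1 -3.4380

Mode 2: guard c·x = 6.5226 hit at Δt = 1.5549 (t = 1.5549), x⁻ = (-6.5226) → reset → x⁺ = (-6.1730), jump to mode 0
Mode 0: guard c·x = -4.7386 hit at Δt = 1.5410 (t = 3.0959), x⁻ = (-4.7386) → reset → x⁺ = (-4.1431), jump to mode 1
Mode 1: flow for 0.9513 to horizon, guard not reached → x = (-3.4380)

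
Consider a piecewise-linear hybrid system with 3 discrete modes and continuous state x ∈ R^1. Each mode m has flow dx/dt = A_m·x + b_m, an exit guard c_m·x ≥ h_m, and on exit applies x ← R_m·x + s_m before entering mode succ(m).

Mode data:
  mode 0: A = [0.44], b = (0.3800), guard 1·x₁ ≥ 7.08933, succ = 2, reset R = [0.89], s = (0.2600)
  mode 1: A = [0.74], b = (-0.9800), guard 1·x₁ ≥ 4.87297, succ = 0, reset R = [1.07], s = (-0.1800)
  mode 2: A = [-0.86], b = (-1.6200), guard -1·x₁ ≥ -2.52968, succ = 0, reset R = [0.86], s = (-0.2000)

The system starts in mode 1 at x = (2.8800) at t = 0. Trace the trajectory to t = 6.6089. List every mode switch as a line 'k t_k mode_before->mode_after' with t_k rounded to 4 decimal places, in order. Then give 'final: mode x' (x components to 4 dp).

Mode 1: guard c·x = 4.8730 hit at Δt = 1.1144 (t = 1.1144), x⁻ = (4.8730) → reset → x⁺ = (5.0341), jump to mode 0
Mode 0: guard c·x = 7.0893 hit at Δt = 0.6795 (t = 1.7939), x⁻ = (7.0893) → reset → x⁺ = (6.5695), jump to mode 2
Mode 2: guard c·x = -2.5297 hit at Δt = 0.7557 (t = 2.5496), x⁻ = (2.5297) → reset → x⁺ = (1.9755), jump to mode 0
Mode 0: guard c·x = 7.0893 hit at Δt = 2.3410 (t = 4.8906), x⁻ = (7.0893) → reset → x⁺ = (6.5695), jump to mode 2
Mode 2: guard c·x = -2.5297 hit at Δt = 0.7557 (t = 5.6463), x⁻ = (2.5297) → reset → x⁺ = (1.9755), jump to mode 0
Mode 0: flow for 0.9626 to horizon, guard not reached → x = (3.4728)

1 1.1144 1->0
2 1.7939 0->2
3 2.5496 2->0
4 4.8906 0->2
5 5.6463 2->0
final: 0 3.4728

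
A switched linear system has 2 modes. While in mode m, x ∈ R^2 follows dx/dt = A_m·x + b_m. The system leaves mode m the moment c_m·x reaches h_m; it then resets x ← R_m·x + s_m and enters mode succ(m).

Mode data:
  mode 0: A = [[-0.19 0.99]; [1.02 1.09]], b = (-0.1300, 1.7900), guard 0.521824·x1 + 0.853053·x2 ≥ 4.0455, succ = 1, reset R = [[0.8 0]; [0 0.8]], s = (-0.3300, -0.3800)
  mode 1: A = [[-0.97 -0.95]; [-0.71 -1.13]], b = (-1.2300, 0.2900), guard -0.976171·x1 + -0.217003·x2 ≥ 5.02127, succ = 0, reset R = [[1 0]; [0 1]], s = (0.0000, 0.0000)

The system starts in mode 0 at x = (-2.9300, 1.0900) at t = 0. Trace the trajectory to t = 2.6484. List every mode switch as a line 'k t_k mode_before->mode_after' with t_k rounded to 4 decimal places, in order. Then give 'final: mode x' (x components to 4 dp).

Mode 0: guard c·x = 4.0455 hit at Δt = 1.4848 (t = 1.4848), x⁻ = (0.3044, 4.5562) → reset → x⁺ = (-0.0865, 3.2650), jump to mode 1
Mode 1: flow for 1.1636 to horizon, guard not reached → x = (-2.3211, 1.8621)

1 1.4848 0->1
final: 1 -2.3211 1.8621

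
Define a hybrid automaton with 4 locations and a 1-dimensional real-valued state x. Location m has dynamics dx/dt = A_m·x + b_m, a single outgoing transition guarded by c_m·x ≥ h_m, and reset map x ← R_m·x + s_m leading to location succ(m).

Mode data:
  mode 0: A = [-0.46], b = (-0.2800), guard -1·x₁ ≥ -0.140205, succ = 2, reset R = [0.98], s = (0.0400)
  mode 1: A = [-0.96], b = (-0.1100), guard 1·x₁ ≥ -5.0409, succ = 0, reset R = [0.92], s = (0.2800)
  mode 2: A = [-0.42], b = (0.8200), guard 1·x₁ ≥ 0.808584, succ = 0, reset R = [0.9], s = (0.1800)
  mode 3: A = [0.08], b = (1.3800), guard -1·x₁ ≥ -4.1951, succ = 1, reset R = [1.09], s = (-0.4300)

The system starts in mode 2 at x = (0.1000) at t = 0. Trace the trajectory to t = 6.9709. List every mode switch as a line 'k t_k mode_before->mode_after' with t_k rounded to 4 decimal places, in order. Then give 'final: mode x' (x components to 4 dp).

1 1.1479 2->0
2 2.6816 0->2
3 3.7279 2->0
4 5.2616 0->2
5 6.3079 2->0
final: 0 0.5091

Mode 2: guard c·x = 0.8086 hit at Δt = 1.1479 (t = 1.1479), x⁻ = (0.8086) → reset → x⁺ = (0.9077), jump to mode 0
Mode 0: guard c·x = -0.1402 hit at Δt = 1.5337 (t = 2.6816), x⁻ = (0.1402) → reset → x⁺ = (0.1774), jump to mode 2
Mode 2: guard c·x = 0.8086 hit at Δt = 1.0463 (t = 3.7279), x⁻ = (0.8086) → reset → x⁺ = (0.9077), jump to mode 0
Mode 0: guard c·x = -0.1402 hit at Δt = 1.5337 (t = 5.2616), x⁻ = (0.1402) → reset → x⁺ = (0.1774), jump to mode 2
Mode 2: guard c·x = 0.8086 hit at Δt = 1.0463 (t = 6.3079), x⁻ = (0.8086) → reset → x⁺ = (0.9077), jump to mode 0
Mode 0: flow for 0.6630 to horizon, guard not reached → x = (0.5091)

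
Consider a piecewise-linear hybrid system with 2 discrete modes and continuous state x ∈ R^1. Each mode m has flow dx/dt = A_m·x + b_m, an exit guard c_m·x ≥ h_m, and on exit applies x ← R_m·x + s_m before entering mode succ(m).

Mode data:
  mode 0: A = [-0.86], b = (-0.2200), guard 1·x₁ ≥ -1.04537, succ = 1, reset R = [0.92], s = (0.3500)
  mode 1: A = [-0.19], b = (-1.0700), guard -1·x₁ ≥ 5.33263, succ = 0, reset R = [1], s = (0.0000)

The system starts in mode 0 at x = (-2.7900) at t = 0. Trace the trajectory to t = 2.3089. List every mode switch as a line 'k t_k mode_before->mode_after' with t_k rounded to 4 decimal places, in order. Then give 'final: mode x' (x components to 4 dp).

Mode 0: guard c·x = -1.0454 hit at Δt = 1.3560 (t = 1.3560), x⁻ = (-1.0454) → reset → x⁺ = (-0.6117), jump to mode 1
Mode 1: flow for 0.9529 to horizon, guard not reached → x = (-1.4431)

1 1.3560 0->1
final: 1 -1.4431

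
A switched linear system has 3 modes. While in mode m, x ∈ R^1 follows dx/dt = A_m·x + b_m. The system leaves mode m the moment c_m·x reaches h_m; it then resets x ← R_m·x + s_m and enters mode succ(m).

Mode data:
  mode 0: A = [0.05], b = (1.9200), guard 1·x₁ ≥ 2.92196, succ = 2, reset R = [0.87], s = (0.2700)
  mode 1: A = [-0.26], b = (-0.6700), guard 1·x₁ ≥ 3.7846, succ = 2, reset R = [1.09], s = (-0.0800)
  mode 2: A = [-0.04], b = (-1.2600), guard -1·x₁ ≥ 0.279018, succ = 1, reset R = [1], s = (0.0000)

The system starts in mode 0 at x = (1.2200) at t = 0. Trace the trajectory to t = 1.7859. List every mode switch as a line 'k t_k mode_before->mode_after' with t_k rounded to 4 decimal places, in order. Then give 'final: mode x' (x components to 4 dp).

Mode 0: guard c·x = 2.9220 hit at Δt = 0.8412 (t = 0.8412), x⁻ = (2.9220) → reset → x⁺ = (2.8121), jump to mode 2
Mode 2: flow for 0.9447 to horizon, guard not reached → x = (1.5397)

1 0.8412 0->2
final: 2 1.5397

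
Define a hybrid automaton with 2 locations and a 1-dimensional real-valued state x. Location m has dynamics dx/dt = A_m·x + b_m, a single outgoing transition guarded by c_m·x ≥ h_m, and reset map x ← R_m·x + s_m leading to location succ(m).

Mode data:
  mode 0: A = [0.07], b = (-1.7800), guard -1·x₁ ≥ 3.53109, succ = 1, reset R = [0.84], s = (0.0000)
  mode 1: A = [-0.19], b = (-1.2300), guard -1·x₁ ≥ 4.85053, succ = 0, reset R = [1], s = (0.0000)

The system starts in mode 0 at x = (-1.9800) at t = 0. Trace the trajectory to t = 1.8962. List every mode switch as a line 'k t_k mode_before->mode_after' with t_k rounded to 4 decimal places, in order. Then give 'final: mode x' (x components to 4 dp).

1 0.7864 0->1
final: 1 -3.6330

Mode 0: guard c·x = 3.5311 hit at Δt = 0.7864 (t = 0.7864), x⁻ = (-3.5311) → reset → x⁺ = (-2.9661), jump to mode 1
Mode 1: flow for 1.1098 to horizon, guard not reached → x = (-3.6330)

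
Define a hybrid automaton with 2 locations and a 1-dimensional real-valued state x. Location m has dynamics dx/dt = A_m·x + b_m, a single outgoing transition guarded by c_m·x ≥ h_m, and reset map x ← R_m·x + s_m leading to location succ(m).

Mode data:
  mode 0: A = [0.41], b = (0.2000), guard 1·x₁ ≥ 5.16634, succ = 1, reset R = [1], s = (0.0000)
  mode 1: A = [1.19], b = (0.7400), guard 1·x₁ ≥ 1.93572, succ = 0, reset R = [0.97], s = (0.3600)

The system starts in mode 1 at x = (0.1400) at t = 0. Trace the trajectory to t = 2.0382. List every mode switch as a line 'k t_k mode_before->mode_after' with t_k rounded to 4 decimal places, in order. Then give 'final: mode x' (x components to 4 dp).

Mode 1: guard c·x = 1.9357 hit at Δt = 1.0177 (t = 1.0177), x⁻ = (1.9357) → reset → x⁺ = (2.2376), jump to mode 0
Mode 0: flow for 1.0205 to horizon, guard not reached → x = (3.6536)

1 1.0177 1->0
final: 0 3.6536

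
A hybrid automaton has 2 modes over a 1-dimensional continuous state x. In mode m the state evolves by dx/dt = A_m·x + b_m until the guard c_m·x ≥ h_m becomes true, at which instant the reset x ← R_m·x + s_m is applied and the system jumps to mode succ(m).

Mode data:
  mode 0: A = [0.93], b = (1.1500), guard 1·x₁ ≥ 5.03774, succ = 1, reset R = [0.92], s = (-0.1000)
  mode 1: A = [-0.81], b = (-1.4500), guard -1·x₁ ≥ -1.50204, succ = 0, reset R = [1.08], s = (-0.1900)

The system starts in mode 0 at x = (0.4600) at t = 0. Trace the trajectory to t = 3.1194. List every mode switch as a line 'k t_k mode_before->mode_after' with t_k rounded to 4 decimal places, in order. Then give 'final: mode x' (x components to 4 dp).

Mode 0: guard c·x = 5.0377 hit at Δt = 1.4063 (t = 1.4063), x⁻ = (5.0377) → reset → x⁺ = (4.5347), jump to mode 1
Mode 1: guard c·x = -1.5020 hit at Δt = 0.8061 (t = 2.2124), x⁻ = (1.5020) → reset → x⁺ = (1.4322), jump to mode 0
Mode 0: flow for 0.9070 to horizon, guard not reached → x = (4.9670)

1 1.4063 0->1
2 2.2124 1->0
final: 0 4.9670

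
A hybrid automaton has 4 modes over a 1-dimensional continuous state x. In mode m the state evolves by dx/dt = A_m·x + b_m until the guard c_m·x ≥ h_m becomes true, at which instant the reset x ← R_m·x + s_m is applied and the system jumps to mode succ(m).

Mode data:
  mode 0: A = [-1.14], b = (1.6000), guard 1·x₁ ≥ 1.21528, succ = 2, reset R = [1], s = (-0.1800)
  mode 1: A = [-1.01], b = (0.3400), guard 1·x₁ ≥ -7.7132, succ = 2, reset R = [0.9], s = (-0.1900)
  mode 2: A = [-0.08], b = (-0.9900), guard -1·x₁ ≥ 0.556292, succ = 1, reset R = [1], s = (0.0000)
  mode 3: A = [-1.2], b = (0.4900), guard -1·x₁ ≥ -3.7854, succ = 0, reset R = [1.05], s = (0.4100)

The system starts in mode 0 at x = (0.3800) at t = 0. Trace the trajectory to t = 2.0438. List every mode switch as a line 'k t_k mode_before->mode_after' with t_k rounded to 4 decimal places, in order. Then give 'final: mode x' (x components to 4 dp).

1 1.4854 0->2
final: 2 0.4494

Mode 0: guard c·x = 1.2153 hit at Δt = 1.4854 (t = 1.4854), x⁻ = (1.2153) → reset → x⁺ = (1.0353), jump to mode 2
Mode 2: flow for 0.5584 to horizon, guard not reached → x = (0.4494)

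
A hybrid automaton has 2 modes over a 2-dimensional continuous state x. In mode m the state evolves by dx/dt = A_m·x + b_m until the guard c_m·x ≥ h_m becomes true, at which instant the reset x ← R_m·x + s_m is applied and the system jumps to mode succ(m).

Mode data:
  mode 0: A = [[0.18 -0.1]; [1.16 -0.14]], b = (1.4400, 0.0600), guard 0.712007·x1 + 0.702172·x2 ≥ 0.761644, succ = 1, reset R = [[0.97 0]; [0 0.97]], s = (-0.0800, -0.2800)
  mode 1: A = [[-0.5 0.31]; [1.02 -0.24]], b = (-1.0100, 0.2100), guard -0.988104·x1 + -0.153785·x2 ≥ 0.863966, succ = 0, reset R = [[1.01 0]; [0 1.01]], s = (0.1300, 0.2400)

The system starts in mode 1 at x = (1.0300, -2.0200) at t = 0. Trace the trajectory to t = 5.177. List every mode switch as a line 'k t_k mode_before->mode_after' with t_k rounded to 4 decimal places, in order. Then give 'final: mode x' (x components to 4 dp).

1 1.1298 1->0
2 2.3317 0->1
3 4.4191 1->0
final: 0 0.3339 -0.0325

Mode 1: guard c·x = 0.8640 hit at Δt = 1.1298 (t = 1.1298), x⁻ = (-0.6734, -1.2910) → reset → x⁺ = (-0.5502, -1.0639), jump to mode 0
Mode 0: guard c·x = 0.7616 hit at Δt = 1.2019 (t = 2.3317), x⁻ = (1.3715, -0.3060) → reset → x⁺ = (1.2503, -0.5768), jump to mode 1
Mode 1: guard c·x = 0.8640 hit at Δt = 2.0874 (t = 4.4191), x⁻ = (-0.8534, -0.1348) → reset → x⁺ = (-0.7319, 0.1038), jump to mode 0
Mode 0: flow for 0.7579 to horizon, guard not reached → x = (0.3339, -0.0325)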